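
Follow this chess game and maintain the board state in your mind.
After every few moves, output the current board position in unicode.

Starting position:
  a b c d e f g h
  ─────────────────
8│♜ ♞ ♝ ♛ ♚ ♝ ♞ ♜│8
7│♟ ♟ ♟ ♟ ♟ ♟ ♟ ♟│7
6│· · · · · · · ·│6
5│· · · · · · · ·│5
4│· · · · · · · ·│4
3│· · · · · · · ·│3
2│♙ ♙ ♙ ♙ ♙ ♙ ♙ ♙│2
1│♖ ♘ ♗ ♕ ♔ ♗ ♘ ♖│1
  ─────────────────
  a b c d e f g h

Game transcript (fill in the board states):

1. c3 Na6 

  a b c d e f g h
  ─────────────────
8│♜ · ♝ ♛ ♚ ♝ ♞ ♜│8
7│♟ ♟ ♟ ♟ ♟ ♟ ♟ ♟│7
6│♞ · · · · · · ·│6
5│· · · · · · · ·│5
4│· · · · · · · ·│4
3│· · ♙ · · · · ·│3
2│♙ ♙ · ♙ ♙ ♙ ♙ ♙│2
1│♖ ♘ ♗ ♕ ♔ ♗ ♘ ♖│1
  ─────────────────
  a b c d e f g h

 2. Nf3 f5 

  a b c d e f g h
  ─────────────────
8│♜ · ♝ ♛ ♚ ♝ ♞ ♜│8
7│♟ ♟ ♟ ♟ ♟ · ♟ ♟│7
6│♞ · · · · · · ·│6
5│· · · · · ♟ · ·│5
4│· · · · · · · ·│4
3│· · ♙ · · ♘ · ·│3
2│♙ ♙ · ♙ ♙ ♙ ♙ ♙│2
1│♖ ♘ ♗ ♕ ♔ ♗ · ♖│1
  ─────────────────
  a b c d e f g h

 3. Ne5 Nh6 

  a b c d e f g h
  ─────────────────
8│♜ · ♝ ♛ ♚ ♝ · ♜│8
7│♟ ♟ ♟ ♟ ♟ · ♟ ♟│7
6│♞ · · · · · · ♞│6
5│· · · · ♘ ♟ · ·│5
4│· · · · · · · ·│4
3│· · ♙ · · · · ·│3
2│♙ ♙ · ♙ ♙ ♙ ♙ ♙│2
1│♖ ♘ ♗ ♕ ♔ ♗ · ♖│1
  ─────────────────
  a b c d e f g h

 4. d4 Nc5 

  a b c d e f g h
  ─────────────────
8│♜ · ♝ ♛ ♚ ♝ · ♜│8
7│♟ ♟ ♟ ♟ ♟ · ♟ ♟│7
6│· · · · · · · ♞│6
5│· · ♞ · ♘ ♟ · ·│5
4│· · · ♙ · · · ·│4
3│· · ♙ · · · · ·│3
2│♙ ♙ · · ♙ ♙ ♙ ♙│2
1│♖ ♘ ♗ ♕ ♔ ♗ · ♖│1
  ─────────────────
  a b c d e f g h

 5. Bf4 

  a b c d e f g h
  ─────────────────
8│♜ · ♝ ♛ ♚ ♝ · ♜│8
7│♟ ♟ ♟ ♟ ♟ · ♟ ♟│7
6│· · · · · · · ♞│6
5│· · ♞ · ♘ ♟ · ·│5
4│· · · ♙ · ♗ · ·│4
3│· · ♙ · · · · ·│3
2│♙ ♙ · · ♙ ♙ ♙ ♙│2
1│♖ ♘ · ♕ ♔ ♗ · ♖│1
  ─────────────────
  a b c d e f g h


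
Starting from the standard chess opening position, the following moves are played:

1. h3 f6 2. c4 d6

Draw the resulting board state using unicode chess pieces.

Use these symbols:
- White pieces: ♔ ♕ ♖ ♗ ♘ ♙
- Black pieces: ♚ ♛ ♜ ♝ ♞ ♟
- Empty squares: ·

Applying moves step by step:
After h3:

♜ ♞ ♝ ♛ ♚ ♝ ♞ ♜
♟ ♟ ♟ ♟ ♟ ♟ ♟ ♟
· · · · · · · ·
· · · · · · · ·
· · · · · · · ·
· · · · · · · ♙
♙ ♙ ♙ ♙ ♙ ♙ ♙ ·
♖ ♘ ♗ ♕ ♔ ♗ ♘ ♖


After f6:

♜ ♞ ♝ ♛ ♚ ♝ ♞ ♜
♟ ♟ ♟ ♟ ♟ · ♟ ♟
· · · · · ♟ · ·
· · · · · · · ·
· · · · · · · ·
· · · · · · · ♙
♙ ♙ ♙ ♙ ♙ ♙ ♙ ·
♖ ♘ ♗ ♕ ♔ ♗ ♘ ♖


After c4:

♜ ♞ ♝ ♛ ♚ ♝ ♞ ♜
♟ ♟ ♟ ♟ ♟ · ♟ ♟
· · · · · ♟ · ·
· · · · · · · ·
· · ♙ · · · · ·
· · · · · · · ♙
♙ ♙ · ♙ ♙ ♙ ♙ ·
♖ ♘ ♗ ♕ ♔ ♗ ♘ ♖


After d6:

♜ ♞ ♝ ♛ ♚ ♝ ♞ ♜
♟ ♟ ♟ · ♟ · ♟ ♟
· · · ♟ · ♟ · ·
· · · · · · · ·
· · ♙ · · · · ·
· · · · · · · ♙
♙ ♙ · ♙ ♙ ♙ ♙ ·
♖ ♘ ♗ ♕ ♔ ♗ ♘ ♖



  a b c d e f g h
  ─────────────────
8│♜ ♞ ♝ ♛ ♚ ♝ ♞ ♜│8
7│♟ ♟ ♟ · ♟ · ♟ ♟│7
6│· · · ♟ · ♟ · ·│6
5│· · · · · · · ·│5
4│· · ♙ · · · · ·│4
3│· · · · · · · ♙│3
2│♙ ♙ · ♙ ♙ ♙ ♙ ·│2
1│♖ ♘ ♗ ♕ ♔ ♗ ♘ ♖│1
  ─────────────────
  a b c d e f g h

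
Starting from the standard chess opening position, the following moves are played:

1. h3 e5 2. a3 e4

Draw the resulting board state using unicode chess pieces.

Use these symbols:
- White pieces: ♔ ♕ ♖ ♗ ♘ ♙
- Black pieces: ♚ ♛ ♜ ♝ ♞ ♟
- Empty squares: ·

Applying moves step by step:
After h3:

♜ ♞ ♝ ♛ ♚ ♝ ♞ ♜
♟ ♟ ♟ ♟ ♟ ♟ ♟ ♟
· · · · · · · ·
· · · · · · · ·
· · · · · · · ·
· · · · · · · ♙
♙ ♙ ♙ ♙ ♙ ♙ ♙ ·
♖ ♘ ♗ ♕ ♔ ♗ ♘ ♖


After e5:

♜ ♞ ♝ ♛ ♚ ♝ ♞ ♜
♟ ♟ ♟ ♟ · ♟ ♟ ♟
· · · · · · · ·
· · · · ♟ · · ·
· · · · · · · ·
· · · · · · · ♙
♙ ♙ ♙ ♙ ♙ ♙ ♙ ·
♖ ♘ ♗ ♕ ♔ ♗ ♘ ♖


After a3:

♜ ♞ ♝ ♛ ♚ ♝ ♞ ♜
♟ ♟ ♟ ♟ · ♟ ♟ ♟
· · · · · · · ·
· · · · ♟ · · ·
· · · · · · · ·
♙ · · · · · · ♙
· ♙ ♙ ♙ ♙ ♙ ♙ ·
♖ ♘ ♗ ♕ ♔ ♗ ♘ ♖


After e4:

♜ ♞ ♝ ♛ ♚ ♝ ♞ ♜
♟ ♟ ♟ ♟ · ♟ ♟ ♟
· · · · · · · ·
· · · · · · · ·
· · · · ♟ · · ·
♙ · · · · · · ♙
· ♙ ♙ ♙ ♙ ♙ ♙ ·
♖ ♘ ♗ ♕ ♔ ♗ ♘ ♖



  a b c d e f g h
  ─────────────────
8│♜ ♞ ♝ ♛ ♚ ♝ ♞ ♜│8
7│♟ ♟ ♟ ♟ · ♟ ♟ ♟│7
6│· · · · · · · ·│6
5│· · · · · · · ·│5
4│· · · · ♟ · · ·│4
3│♙ · · · · · · ♙│3
2│· ♙ ♙ ♙ ♙ ♙ ♙ ·│2
1│♖ ♘ ♗ ♕ ♔ ♗ ♘ ♖│1
  ─────────────────
  a b c d e f g h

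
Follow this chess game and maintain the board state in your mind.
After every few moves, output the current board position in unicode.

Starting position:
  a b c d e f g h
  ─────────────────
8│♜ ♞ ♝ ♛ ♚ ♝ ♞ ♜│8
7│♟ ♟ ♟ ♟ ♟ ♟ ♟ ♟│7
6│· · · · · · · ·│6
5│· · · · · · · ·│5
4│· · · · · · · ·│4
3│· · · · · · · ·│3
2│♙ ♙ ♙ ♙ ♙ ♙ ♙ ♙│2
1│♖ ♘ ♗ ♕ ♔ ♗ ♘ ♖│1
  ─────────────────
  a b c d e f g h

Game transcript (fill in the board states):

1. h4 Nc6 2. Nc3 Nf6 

  a b c d e f g h
  ─────────────────
8│♜ · ♝ ♛ ♚ ♝ · ♜│8
7│♟ ♟ ♟ ♟ ♟ ♟ ♟ ♟│7
6│· · ♞ · · ♞ · ·│6
5│· · · · · · · ·│5
4│· · · · · · · ♙│4
3│· · ♘ · · · · ·│3
2│♙ ♙ ♙ ♙ ♙ ♙ ♙ ·│2
1│♖ · ♗ ♕ ♔ ♗ ♘ ♖│1
  ─────────────────
  a b c d e f g h

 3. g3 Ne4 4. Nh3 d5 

  a b c d e f g h
  ─────────────────
8│♜ · ♝ ♛ ♚ ♝ · ♜│8
7│♟ ♟ ♟ · ♟ ♟ ♟ ♟│7
6│· · ♞ · · · · ·│6
5│· · · ♟ · · · ·│5
4│· · · · ♞ · · ♙│4
3│· · ♘ · · · ♙ ♘│3
2│♙ ♙ ♙ ♙ ♙ ♙ · ·│2
1│♖ · ♗ ♕ ♔ ♗ · ♖│1
  ─────────────────
  a b c d e f g h

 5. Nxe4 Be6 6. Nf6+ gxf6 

  a b c d e f g h
  ─────────────────
8│♜ · · ♛ ♚ ♝ · ♜│8
7│♟ ♟ ♟ · ♟ ♟ · ♟│7
6│· · ♞ · ♝ ♟ · ·│6
5│· · · ♟ · · · ·│5
4│· · · · · · · ♙│4
3│· · · · · · ♙ ♘│3
2│♙ ♙ ♙ ♙ ♙ ♙ · ·│2
1│♖ · ♗ ♕ ♔ ♗ · ♖│1
  ─────────────────
  a b c d e f g h



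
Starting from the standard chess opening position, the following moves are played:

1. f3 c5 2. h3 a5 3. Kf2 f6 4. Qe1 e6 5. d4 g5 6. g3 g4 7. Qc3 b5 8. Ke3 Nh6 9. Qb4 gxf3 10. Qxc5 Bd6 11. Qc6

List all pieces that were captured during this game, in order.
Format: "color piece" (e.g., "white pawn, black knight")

Tracking captures:
  gxf3: captured white pawn
  Qxc5: captured black pawn

white pawn, black pawn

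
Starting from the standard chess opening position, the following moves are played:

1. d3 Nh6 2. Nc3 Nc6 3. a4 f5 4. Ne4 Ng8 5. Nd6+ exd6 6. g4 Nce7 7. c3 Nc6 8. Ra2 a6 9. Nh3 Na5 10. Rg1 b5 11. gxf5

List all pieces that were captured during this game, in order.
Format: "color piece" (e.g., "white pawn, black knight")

Tracking captures:
  exd6: captured white knight
  gxf5: captured black pawn

white knight, black pawn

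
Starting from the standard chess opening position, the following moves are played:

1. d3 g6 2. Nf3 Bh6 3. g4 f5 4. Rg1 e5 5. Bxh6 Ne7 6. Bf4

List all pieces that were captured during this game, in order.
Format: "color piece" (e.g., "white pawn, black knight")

Tracking captures:
  Bxh6: captured black bishop

black bishop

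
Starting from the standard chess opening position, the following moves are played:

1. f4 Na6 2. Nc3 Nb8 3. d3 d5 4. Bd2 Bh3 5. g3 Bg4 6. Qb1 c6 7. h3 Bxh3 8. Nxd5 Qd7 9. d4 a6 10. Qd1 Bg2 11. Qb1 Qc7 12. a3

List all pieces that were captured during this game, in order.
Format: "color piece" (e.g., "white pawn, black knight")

Tracking captures:
  Bxh3: captured white pawn
  Nxd5: captured black pawn

white pawn, black pawn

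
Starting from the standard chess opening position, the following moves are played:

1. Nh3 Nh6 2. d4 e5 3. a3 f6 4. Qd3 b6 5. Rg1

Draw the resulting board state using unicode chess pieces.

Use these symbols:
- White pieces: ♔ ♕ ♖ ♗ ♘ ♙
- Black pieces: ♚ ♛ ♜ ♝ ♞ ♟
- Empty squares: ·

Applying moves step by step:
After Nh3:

♜ ♞ ♝ ♛ ♚ ♝ ♞ ♜
♟ ♟ ♟ ♟ ♟ ♟ ♟ ♟
· · · · · · · ·
· · · · · · · ·
· · · · · · · ·
· · · · · · · ♘
♙ ♙ ♙ ♙ ♙ ♙ ♙ ♙
♖ ♘ ♗ ♕ ♔ ♗ · ♖


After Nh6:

♜ ♞ ♝ ♛ ♚ ♝ · ♜
♟ ♟ ♟ ♟ ♟ ♟ ♟ ♟
· · · · · · · ♞
· · · · · · · ·
· · · · · · · ·
· · · · · · · ♘
♙ ♙ ♙ ♙ ♙ ♙ ♙ ♙
♖ ♘ ♗ ♕ ♔ ♗ · ♖


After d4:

♜ ♞ ♝ ♛ ♚ ♝ · ♜
♟ ♟ ♟ ♟ ♟ ♟ ♟ ♟
· · · · · · · ♞
· · · · · · · ·
· · · ♙ · · · ·
· · · · · · · ♘
♙ ♙ ♙ · ♙ ♙ ♙ ♙
♖ ♘ ♗ ♕ ♔ ♗ · ♖


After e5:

♜ ♞ ♝ ♛ ♚ ♝ · ♜
♟ ♟ ♟ ♟ · ♟ ♟ ♟
· · · · · · · ♞
· · · · ♟ · · ·
· · · ♙ · · · ·
· · · · · · · ♘
♙ ♙ ♙ · ♙ ♙ ♙ ♙
♖ ♘ ♗ ♕ ♔ ♗ · ♖


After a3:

♜ ♞ ♝ ♛ ♚ ♝ · ♜
♟ ♟ ♟ ♟ · ♟ ♟ ♟
· · · · · · · ♞
· · · · ♟ · · ·
· · · ♙ · · · ·
♙ · · · · · · ♘
· ♙ ♙ · ♙ ♙ ♙ ♙
♖ ♘ ♗ ♕ ♔ ♗ · ♖


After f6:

♜ ♞ ♝ ♛ ♚ ♝ · ♜
♟ ♟ ♟ ♟ · · ♟ ♟
· · · · · ♟ · ♞
· · · · ♟ · · ·
· · · ♙ · · · ·
♙ · · · · · · ♘
· ♙ ♙ · ♙ ♙ ♙ ♙
♖ ♘ ♗ ♕ ♔ ♗ · ♖


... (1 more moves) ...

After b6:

♜ ♞ ♝ ♛ ♚ ♝ · ♜
♟ · ♟ ♟ · · ♟ ♟
· ♟ · · · ♟ · ♞
· · · · ♟ · · ·
· · · ♙ · · · ·
♙ · · ♕ · · · ♘
· ♙ ♙ · ♙ ♙ ♙ ♙
♖ ♘ ♗ · ♔ ♗ · ♖


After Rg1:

♜ ♞ ♝ ♛ ♚ ♝ · ♜
♟ · ♟ ♟ · · ♟ ♟
· ♟ · · · ♟ · ♞
· · · · ♟ · · ·
· · · ♙ · · · ·
♙ · · ♕ · · · ♘
· ♙ ♙ · ♙ ♙ ♙ ♙
♖ ♘ ♗ · ♔ ♗ ♖ ·



  a b c d e f g h
  ─────────────────
8│♜ ♞ ♝ ♛ ♚ ♝ · ♜│8
7│♟ · ♟ ♟ · · ♟ ♟│7
6│· ♟ · · · ♟ · ♞│6
5│· · · · ♟ · · ·│5
4│· · · ♙ · · · ·│4
3│♙ · · ♕ · · · ♘│3
2│· ♙ ♙ · ♙ ♙ ♙ ♙│2
1│♖ ♘ ♗ · ♔ ♗ ♖ ·│1
  ─────────────────
  a b c d e f g h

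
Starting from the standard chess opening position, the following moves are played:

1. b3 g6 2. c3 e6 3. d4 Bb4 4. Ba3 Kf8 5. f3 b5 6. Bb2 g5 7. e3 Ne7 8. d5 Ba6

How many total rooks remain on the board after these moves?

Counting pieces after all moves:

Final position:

  a b c d e f g h
  ─────────────────
8│♜ ♞ · ♛ · ♚ · ♜│8
7│♟ · ♟ ♟ ♞ ♟ · ♟│7
6│♝ · · · ♟ · · ·│6
5│· ♟ · ♙ · · ♟ ·│5
4│· ♝ · · · · · ·│4
3│· ♙ ♙ · ♙ ♙ · ·│3
2│♙ ♗ · · · · ♙ ♙│2
1│♖ ♘ · ♕ ♔ ♗ ♘ ♖│1
  ─────────────────
  a b c d e f g h


4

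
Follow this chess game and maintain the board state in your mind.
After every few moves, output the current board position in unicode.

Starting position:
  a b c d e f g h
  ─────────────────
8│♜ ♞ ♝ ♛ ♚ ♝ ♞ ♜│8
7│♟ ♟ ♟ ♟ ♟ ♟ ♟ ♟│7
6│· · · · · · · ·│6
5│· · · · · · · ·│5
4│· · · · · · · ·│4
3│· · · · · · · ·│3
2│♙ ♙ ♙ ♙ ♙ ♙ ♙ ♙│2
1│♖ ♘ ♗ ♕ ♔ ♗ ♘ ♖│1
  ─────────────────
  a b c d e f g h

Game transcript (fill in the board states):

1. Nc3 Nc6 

  a b c d e f g h
  ─────────────────
8│♜ · ♝ ♛ ♚ ♝ ♞ ♜│8
7│♟ ♟ ♟ ♟ ♟ ♟ ♟ ♟│7
6│· · ♞ · · · · ·│6
5│· · · · · · · ·│5
4│· · · · · · · ·│4
3│· · ♘ · · · · ·│3
2│♙ ♙ ♙ ♙ ♙ ♙ ♙ ♙│2
1│♖ · ♗ ♕ ♔ ♗ ♘ ♖│1
  ─────────────────
  a b c d e f g h

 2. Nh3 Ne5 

  a b c d e f g h
  ─────────────────
8│♜ · ♝ ♛ ♚ ♝ ♞ ♜│8
7│♟ ♟ ♟ ♟ ♟ ♟ ♟ ♟│7
6│· · · · · · · ·│6
5│· · · · ♞ · · ·│5
4│· · · · · · · ·│4
3│· · ♘ · · · · ♘│3
2│♙ ♙ ♙ ♙ ♙ ♙ ♙ ♙│2
1│♖ · ♗ ♕ ♔ ♗ · ♖│1
  ─────────────────
  a b c d e f g h

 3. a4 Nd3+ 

  a b c d e f g h
  ─────────────────
8│♜ · ♝ ♛ ♚ ♝ ♞ ♜│8
7│♟ ♟ ♟ ♟ ♟ ♟ ♟ ♟│7
6│· · · · · · · ·│6
5│· · · · · · · ·│5
4│♙ · · · · · · ·│4
3│· · ♘ ♞ · · · ♘│3
2│· ♙ ♙ ♙ ♙ ♙ ♙ ♙│2
1│♖ · ♗ ♕ ♔ ♗ · ♖│1
  ─────────────────
  a b c d e f g h

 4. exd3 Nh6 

  a b c d e f g h
  ─────────────────
8│♜ · ♝ ♛ ♚ ♝ · ♜│8
7│♟ ♟ ♟ ♟ ♟ ♟ ♟ ♟│7
6│· · · · · · · ♞│6
5│· · · · · · · ·│5
4│♙ · · · · · · ·│4
3│· · ♘ ♙ · · · ♘│3
2│· ♙ ♙ ♙ · ♙ ♙ ♙│2
1│♖ · ♗ ♕ ♔ ♗ · ♖│1
  ─────────────────
  a b c d e f g h

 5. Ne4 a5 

  a b c d e f g h
  ─────────────────
8│♜ · ♝ ♛ ♚ ♝ · ♜│8
7│· ♟ ♟ ♟ ♟ ♟ ♟ ♟│7
6│· · · · · · · ♞│6
5│♟ · · · · · · ·│5
4│♙ · · · ♘ · · ·│4
3│· · · ♙ · · · ♘│3
2│· ♙ ♙ ♙ · ♙ ♙ ♙│2
1│♖ · ♗ ♕ ♔ ♗ · ♖│1
  ─────────────────
  a b c d e f g h



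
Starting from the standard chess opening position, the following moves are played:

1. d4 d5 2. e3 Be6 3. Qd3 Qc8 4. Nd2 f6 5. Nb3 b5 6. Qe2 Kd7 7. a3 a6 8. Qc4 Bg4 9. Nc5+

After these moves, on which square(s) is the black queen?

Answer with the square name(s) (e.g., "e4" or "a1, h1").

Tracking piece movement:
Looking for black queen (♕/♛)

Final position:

  a b c d e f g h
  ─────────────────
8│♜ ♞ ♛ · · ♝ ♞ ♜│8
7│· · ♟ ♚ ♟ · ♟ ♟│7
6│♟ · · · · ♟ · ·│6
5│· ♟ ♘ ♟ · · · ·│5
4│· · ♕ ♙ · · ♝ ·│4
3│♙ · · · ♙ · · ·│3
2│· ♙ ♙ · · ♙ ♙ ♙│2
1│♖ · ♗ · ♔ ♗ ♘ ♖│1
  ─────────────────
  a b c d e f g h


c8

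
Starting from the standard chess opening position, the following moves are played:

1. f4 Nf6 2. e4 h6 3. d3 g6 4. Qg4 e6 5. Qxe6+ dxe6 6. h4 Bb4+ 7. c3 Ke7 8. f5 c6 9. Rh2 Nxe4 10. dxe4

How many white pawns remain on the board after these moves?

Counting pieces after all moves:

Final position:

  a b c d e f g h
  ─────────────────
8│♜ ♞ ♝ ♛ · · · ♜│8
7│♟ ♟ · · ♚ ♟ · ·│7
6│· · ♟ · ♟ · ♟ ♟│6
5│· · · · · ♙ · ·│5
4│· ♝ · · ♙ · · ♙│4
3│· · ♙ · · · · ·│3
2│♙ ♙ · · · · ♙ ♖│2
1│♖ ♘ ♗ · ♔ ♗ ♘ ·│1
  ─────────────────
  a b c d e f g h


7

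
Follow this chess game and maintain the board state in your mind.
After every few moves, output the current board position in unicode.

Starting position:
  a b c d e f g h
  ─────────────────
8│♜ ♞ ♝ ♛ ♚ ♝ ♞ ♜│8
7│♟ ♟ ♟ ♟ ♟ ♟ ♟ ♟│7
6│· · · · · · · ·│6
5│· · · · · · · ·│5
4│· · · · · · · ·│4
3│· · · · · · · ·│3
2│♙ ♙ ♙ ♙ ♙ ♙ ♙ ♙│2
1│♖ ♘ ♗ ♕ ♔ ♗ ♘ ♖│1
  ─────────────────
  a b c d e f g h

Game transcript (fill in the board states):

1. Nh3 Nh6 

  a b c d e f g h
  ─────────────────
8│♜ ♞ ♝ ♛ ♚ ♝ · ♜│8
7│♟ ♟ ♟ ♟ ♟ ♟ ♟ ♟│7
6│· · · · · · · ♞│6
5│· · · · · · · ·│5
4│· · · · · · · ·│4
3│· · · · · · · ♘│3
2│♙ ♙ ♙ ♙ ♙ ♙ ♙ ♙│2
1│♖ ♘ ♗ ♕ ♔ ♗ · ♖│1
  ─────────────────
  a b c d e f g h

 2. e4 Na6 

  a b c d e f g h
  ─────────────────
8│♜ · ♝ ♛ ♚ ♝ · ♜│8
7│♟ ♟ ♟ ♟ ♟ ♟ ♟ ♟│7
6│♞ · · · · · · ♞│6
5│· · · · · · · ·│5
4│· · · · ♙ · · ·│4
3│· · · · · · · ♘│3
2│♙ ♙ ♙ ♙ · ♙ ♙ ♙│2
1│♖ ♘ ♗ ♕ ♔ ♗ · ♖│1
  ─────────────────
  a b c d e f g h

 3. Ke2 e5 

  a b c d e f g h
  ─────────────────
8│♜ · ♝ ♛ ♚ ♝ · ♜│8
7│♟ ♟ ♟ ♟ · ♟ ♟ ♟│7
6│♞ · · · · · · ♞│6
5│· · · · ♟ · · ·│5
4│· · · · ♙ · · ·│4
3│· · · · · · · ♘│3
2│♙ ♙ ♙ ♙ ♔ ♙ ♙ ♙│2
1│♖ ♘ ♗ ♕ · ♗ · ♖│1
  ─────────────────
  a b c d e f g h

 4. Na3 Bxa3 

  a b c d e f g h
  ─────────────────
8│♜ · ♝ ♛ ♚ · · ♜│8
7│♟ ♟ ♟ ♟ · ♟ ♟ ♟│7
6│♞ · · · · · · ♞│6
5│· · · · ♟ · · ·│5
4│· · · · ♙ · · ·│4
3│♝ · · · · · · ♘│3
2│♙ ♙ ♙ ♙ ♔ ♙ ♙ ♙│2
1│♖ · ♗ ♕ · ♗ · ♖│1
  ─────────────────
  a b c d e f g h

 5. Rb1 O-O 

  a b c d e f g h
  ─────────────────
8│♜ · ♝ ♛ · ♜ ♚ ·│8
7│♟ ♟ ♟ ♟ · ♟ ♟ ♟│7
6│♞ · · · · · · ♞│6
5│· · · · ♟ · · ·│5
4│· · · · ♙ · · ·│4
3│♝ · · · · · · ♘│3
2│♙ ♙ ♙ ♙ ♔ ♙ ♙ ♙│2
1│· ♖ ♗ ♕ · ♗ · ♖│1
  ─────────────────
  a b c d e f g h



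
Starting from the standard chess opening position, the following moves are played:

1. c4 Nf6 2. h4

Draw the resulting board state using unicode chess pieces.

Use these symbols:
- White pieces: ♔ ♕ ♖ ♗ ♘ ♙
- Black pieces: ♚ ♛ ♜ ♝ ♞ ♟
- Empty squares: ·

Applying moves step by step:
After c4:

♜ ♞ ♝ ♛ ♚ ♝ ♞ ♜
♟ ♟ ♟ ♟ ♟ ♟ ♟ ♟
· · · · · · · ·
· · · · · · · ·
· · ♙ · · · · ·
· · · · · · · ·
♙ ♙ · ♙ ♙ ♙ ♙ ♙
♖ ♘ ♗ ♕ ♔ ♗ ♘ ♖


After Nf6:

♜ ♞ ♝ ♛ ♚ ♝ · ♜
♟ ♟ ♟ ♟ ♟ ♟ ♟ ♟
· · · · · ♞ · ·
· · · · · · · ·
· · ♙ · · · · ·
· · · · · · · ·
♙ ♙ · ♙ ♙ ♙ ♙ ♙
♖ ♘ ♗ ♕ ♔ ♗ ♘ ♖


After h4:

♜ ♞ ♝ ♛ ♚ ♝ · ♜
♟ ♟ ♟ ♟ ♟ ♟ ♟ ♟
· · · · · ♞ · ·
· · · · · · · ·
· · ♙ · · · · ♙
· · · · · · · ·
♙ ♙ · ♙ ♙ ♙ ♙ ·
♖ ♘ ♗ ♕ ♔ ♗ ♘ ♖



  a b c d e f g h
  ─────────────────
8│♜ ♞ ♝ ♛ ♚ ♝ · ♜│8
7│♟ ♟ ♟ ♟ ♟ ♟ ♟ ♟│7
6│· · · · · ♞ · ·│6
5│· · · · · · · ·│5
4│· · ♙ · · · · ♙│4
3│· · · · · · · ·│3
2│♙ ♙ · ♙ ♙ ♙ ♙ ·│2
1│♖ ♘ ♗ ♕ ♔ ♗ ♘ ♖│1
  ─────────────────
  a b c d e f g h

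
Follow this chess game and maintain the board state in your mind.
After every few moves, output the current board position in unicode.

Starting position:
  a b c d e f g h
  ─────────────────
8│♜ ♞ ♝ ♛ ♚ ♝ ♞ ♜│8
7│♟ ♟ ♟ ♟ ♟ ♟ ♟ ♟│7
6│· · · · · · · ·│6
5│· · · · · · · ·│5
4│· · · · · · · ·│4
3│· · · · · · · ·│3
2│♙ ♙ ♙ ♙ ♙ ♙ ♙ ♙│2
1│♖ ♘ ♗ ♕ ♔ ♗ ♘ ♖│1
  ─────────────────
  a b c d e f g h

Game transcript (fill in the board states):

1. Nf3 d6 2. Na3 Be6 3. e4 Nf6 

  a b c d e f g h
  ─────────────────
8│♜ ♞ · ♛ ♚ ♝ · ♜│8
7│♟ ♟ ♟ · ♟ ♟ ♟ ♟│7
6│· · · ♟ ♝ ♞ · ·│6
5│· · · · · · · ·│5
4│· · · · ♙ · · ·│4
3│♘ · · · · ♘ · ·│3
2│♙ ♙ ♙ ♙ · ♙ ♙ ♙│2
1│♖ · ♗ ♕ ♔ ♗ · ♖│1
  ─────────────────
  a b c d e f g h

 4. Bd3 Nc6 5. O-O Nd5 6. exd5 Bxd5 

  a b c d e f g h
  ─────────────────
8│♜ · · ♛ ♚ ♝ · ♜│8
7│♟ ♟ ♟ · ♟ ♟ ♟ ♟│7
6│· · ♞ ♟ · · · ·│6
5│· · · ♝ · · · ·│5
4│· · · · · · · ·│4
3│♘ · · ♗ · ♘ · ·│3
2│♙ ♙ ♙ ♙ · ♙ ♙ ♙│2
1│♖ · ♗ ♕ · ♖ ♔ ·│1
  ─────────────────
  a b c d e f g h

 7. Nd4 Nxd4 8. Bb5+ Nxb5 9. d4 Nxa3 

  a b c d e f g h
  ─────────────────
8│♜ · · ♛ ♚ ♝ · ♜│8
7│♟ ♟ ♟ · ♟ ♟ ♟ ♟│7
6│· · · ♟ · · · ·│6
5│· · · ♝ · · · ·│5
4│· · · ♙ · · · ·│4
3│♞ · · · · · · ·│3
2│♙ ♙ ♙ · · ♙ ♙ ♙│2
1│♖ · ♗ ♕ · ♖ ♔ ·│1
  ─────────────────
  a b c d e f g h

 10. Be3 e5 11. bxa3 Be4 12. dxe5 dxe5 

  a b c d e f g h
  ─────────────────
8│♜ · · ♛ ♚ ♝ · ♜│8
7│♟ ♟ ♟ · · ♟ ♟ ♟│7
6│· · · · · · · ·│6
5│· · · · ♟ · · ·│5
4│· · · · ♝ · · ·│4
3│♙ · · · ♗ · · ·│3
2│♙ · ♙ · · ♙ ♙ ♙│2
1│♖ · · ♕ · ♖ ♔ ·│1
  ─────────────────
  a b c d e f g h

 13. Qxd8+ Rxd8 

  a b c d e f g h
  ─────────────────
8│· · · ♜ ♚ ♝ · ♜│8
7│♟ ♟ ♟ · · ♟ ♟ ♟│7
6│· · · · · · · ·│6
5│· · · · ♟ · · ·│5
4│· · · · ♝ · · ·│4
3│♙ · · · ♗ · · ·│3
2│♙ · ♙ · · ♙ ♙ ♙│2
1│♖ · · · · ♖ ♔ ·│1
  ─────────────────
  a b c d e f g h


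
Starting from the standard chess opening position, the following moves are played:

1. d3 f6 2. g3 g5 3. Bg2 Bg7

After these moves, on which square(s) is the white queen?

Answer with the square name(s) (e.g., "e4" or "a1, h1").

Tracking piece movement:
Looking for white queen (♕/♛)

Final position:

  a b c d e f g h
  ─────────────────
8│♜ ♞ ♝ ♛ ♚ · ♞ ♜│8
7│♟ ♟ ♟ ♟ ♟ · ♝ ♟│7
6│· · · · · ♟ · ·│6
5│· · · · · · ♟ ·│5
4│· · · · · · · ·│4
3│· · · ♙ · · ♙ ·│3
2│♙ ♙ ♙ · ♙ ♙ ♗ ♙│2
1│♖ ♘ ♗ ♕ ♔ · ♘ ♖│1
  ─────────────────
  a b c d e f g h


d1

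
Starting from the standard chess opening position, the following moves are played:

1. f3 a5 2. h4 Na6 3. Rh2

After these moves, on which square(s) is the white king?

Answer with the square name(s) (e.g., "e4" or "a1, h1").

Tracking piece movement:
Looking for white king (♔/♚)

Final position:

  a b c d e f g h
  ─────────────────
8│♜ · ♝ ♛ ♚ ♝ ♞ ♜│8
7│· ♟ ♟ ♟ ♟ ♟ ♟ ♟│7
6│♞ · · · · · · ·│6
5│♟ · · · · · · ·│5
4│· · · · · · · ♙│4
3│· · · · · ♙ · ·│3
2│♙ ♙ ♙ ♙ ♙ · ♙ ♖│2
1│♖ ♘ ♗ ♕ ♔ ♗ ♘ ·│1
  ─────────────────
  a b c d e f g h


e1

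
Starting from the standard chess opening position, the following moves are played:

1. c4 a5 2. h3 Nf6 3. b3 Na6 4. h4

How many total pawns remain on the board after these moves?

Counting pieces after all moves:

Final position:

  a b c d e f g h
  ─────────────────
8│♜ · ♝ ♛ ♚ ♝ · ♜│8
7│· ♟ ♟ ♟ ♟ ♟ ♟ ♟│7
6│♞ · · · · ♞ · ·│6
5│♟ · · · · · · ·│5
4│· · ♙ · · · · ♙│4
3│· ♙ · · · · · ·│3
2│♙ · · ♙ ♙ ♙ ♙ ·│2
1│♖ ♘ ♗ ♕ ♔ ♗ ♘ ♖│1
  ─────────────────
  a b c d e f g h


16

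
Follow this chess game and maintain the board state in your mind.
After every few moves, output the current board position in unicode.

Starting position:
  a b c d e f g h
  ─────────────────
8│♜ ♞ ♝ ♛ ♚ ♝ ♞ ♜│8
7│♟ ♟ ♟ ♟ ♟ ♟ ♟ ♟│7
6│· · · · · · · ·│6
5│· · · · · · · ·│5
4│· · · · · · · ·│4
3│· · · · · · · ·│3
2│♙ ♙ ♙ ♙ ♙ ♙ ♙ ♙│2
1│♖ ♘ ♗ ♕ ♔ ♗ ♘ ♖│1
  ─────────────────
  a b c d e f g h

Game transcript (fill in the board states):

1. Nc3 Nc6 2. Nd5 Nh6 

  a b c d e f g h
  ─────────────────
8│♜ · ♝ ♛ ♚ ♝ · ♜│8
7│♟ ♟ ♟ ♟ ♟ ♟ ♟ ♟│7
6│· · ♞ · · · · ♞│6
5│· · · ♘ · · · ·│5
4│· · · · · · · ·│4
3│· · · · · · · ·│3
2│♙ ♙ ♙ ♙ ♙ ♙ ♙ ♙│2
1│♖ · ♗ ♕ ♔ ♗ ♘ ♖│1
  ─────────────────
  a b c d e f g h

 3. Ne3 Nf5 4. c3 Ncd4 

  a b c d e f g h
  ─────────────────
8│♜ · ♝ ♛ ♚ ♝ · ♜│8
7│♟ ♟ ♟ ♟ ♟ ♟ ♟ ♟│7
6│· · · · · · · ·│6
5│· · · · · ♞ · ·│5
4│· · · ♞ · · · ·│4
3│· · ♙ · ♘ · · ·│3
2│♙ ♙ · ♙ ♙ ♙ ♙ ♙│2
1│♖ · ♗ ♕ ♔ ♗ ♘ ♖│1
  ─────────────────
  a b c d e f g h

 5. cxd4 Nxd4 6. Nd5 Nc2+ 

  a b c d e f g h
  ─────────────────
8│♜ · ♝ ♛ ♚ ♝ · ♜│8
7│♟ ♟ ♟ ♟ ♟ ♟ ♟ ♟│7
6│· · · · · · · ·│6
5│· · · ♘ · · · ·│5
4│· · · · · · · ·│4
3│· · · · · · · ·│3
2│♙ ♙ ♞ ♙ ♙ ♙ ♙ ♙│2
1│♖ · ♗ ♕ ♔ ♗ ♘ ♖│1
  ─────────────────
  a b c d e f g h

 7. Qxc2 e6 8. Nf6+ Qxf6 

  a b c d e f g h
  ─────────────────
8│♜ · ♝ · ♚ ♝ · ♜│8
7│♟ ♟ ♟ ♟ · ♟ ♟ ♟│7
6│· · · · ♟ ♛ · ·│6
5│· · · · · · · ·│5
4│· · · · · · · ·│4
3│· · · · · · · ·│3
2│♙ ♙ ♕ ♙ ♙ ♙ ♙ ♙│2
1│♖ · ♗ · ♔ ♗ ♘ ♖│1
  ─────────────────
  a b c d e f g h



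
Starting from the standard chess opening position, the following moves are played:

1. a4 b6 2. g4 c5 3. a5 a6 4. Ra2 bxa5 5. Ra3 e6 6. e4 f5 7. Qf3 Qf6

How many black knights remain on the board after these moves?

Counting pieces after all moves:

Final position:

  a b c d e f g h
  ─────────────────
8│♜ ♞ ♝ · ♚ ♝ ♞ ♜│8
7│· · · ♟ · · ♟ ♟│7
6│♟ · · · ♟ ♛ · ·│6
5│♟ · ♟ · · ♟ · ·│5
4│· · · · ♙ · ♙ ·│4
3│♖ · · · · ♕ · ·│3
2│· ♙ ♙ ♙ · ♙ · ♙│2
1│· ♘ ♗ · ♔ ♗ ♘ ♖│1
  ─────────────────
  a b c d e f g h


2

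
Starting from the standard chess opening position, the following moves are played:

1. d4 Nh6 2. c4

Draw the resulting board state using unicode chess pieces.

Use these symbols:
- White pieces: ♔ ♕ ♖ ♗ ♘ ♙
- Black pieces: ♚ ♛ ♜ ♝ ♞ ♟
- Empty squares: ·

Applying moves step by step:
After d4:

♜ ♞ ♝ ♛ ♚ ♝ ♞ ♜
♟ ♟ ♟ ♟ ♟ ♟ ♟ ♟
· · · · · · · ·
· · · · · · · ·
· · · ♙ · · · ·
· · · · · · · ·
♙ ♙ ♙ · ♙ ♙ ♙ ♙
♖ ♘ ♗ ♕ ♔ ♗ ♘ ♖


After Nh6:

♜ ♞ ♝ ♛ ♚ ♝ · ♜
♟ ♟ ♟ ♟ ♟ ♟ ♟ ♟
· · · · · · · ♞
· · · · · · · ·
· · · ♙ · · · ·
· · · · · · · ·
♙ ♙ ♙ · ♙ ♙ ♙ ♙
♖ ♘ ♗ ♕ ♔ ♗ ♘ ♖


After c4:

♜ ♞ ♝ ♛ ♚ ♝ · ♜
♟ ♟ ♟ ♟ ♟ ♟ ♟ ♟
· · · · · · · ♞
· · · · · · · ·
· · ♙ ♙ · · · ·
· · · · · · · ·
♙ ♙ · · ♙ ♙ ♙ ♙
♖ ♘ ♗ ♕ ♔ ♗ ♘ ♖



  a b c d e f g h
  ─────────────────
8│♜ ♞ ♝ ♛ ♚ ♝ · ♜│8
7│♟ ♟ ♟ ♟ ♟ ♟ ♟ ♟│7
6│· · · · · · · ♞│6
5│· · · · · · · ·│5
4│· · ♙ ♙ · · · ·│4
3│· · · · · · · ·│3
2│♙ ♙ · · ♙ ♙ ♙ ♙│2
1│♖ ♘ ♗ ♕ ♔ ♗ ♘ ♖│1
  ─────────────────
  a b c d e f g h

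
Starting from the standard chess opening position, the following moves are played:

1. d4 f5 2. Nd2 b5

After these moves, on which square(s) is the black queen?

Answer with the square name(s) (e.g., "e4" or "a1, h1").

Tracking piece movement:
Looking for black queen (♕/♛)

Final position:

  a b c d e f g h
  ─────────────────
8│♜ ♞ ♝ ♛ ♚ ♝ ♞ ♜│8
7│♟ · ♟ ♟ ♟ · ♟ ♟│7
6│· · · · · · · ·│6
5│· ♟ · · · ♟ · ·│5
4│· · · ♙ · · · ·│4
3│· · · · · · · ·│3
2│♙ ♙ ♙ ♘ ♙ ♙ ♙ ♙│2
1│♖ · ♗ ♕ ♔ ♗ ♘ ♖│1
  ─────────────────
  a b c d e f g h


d8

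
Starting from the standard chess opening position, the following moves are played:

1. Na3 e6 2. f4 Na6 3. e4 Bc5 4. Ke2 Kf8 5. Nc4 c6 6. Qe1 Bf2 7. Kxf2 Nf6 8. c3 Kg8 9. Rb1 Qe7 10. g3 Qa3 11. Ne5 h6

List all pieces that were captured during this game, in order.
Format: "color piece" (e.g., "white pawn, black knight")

Tracking captures:
  Kxf2: captured black bishop

black bishop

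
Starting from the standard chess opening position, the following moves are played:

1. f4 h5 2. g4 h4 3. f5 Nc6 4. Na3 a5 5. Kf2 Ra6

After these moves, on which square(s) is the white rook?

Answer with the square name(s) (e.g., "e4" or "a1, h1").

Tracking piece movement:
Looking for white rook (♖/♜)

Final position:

  a b c d e f g h
  ─────────────────
8│· · ♝ ♛ ♚ ♝ ♞ ♜│8
7│· ♟ ♟ ♟ ♟ ♟ ♟ ·│7
6│♜ · ♞ · · · · ·│6
5│♟ · · · · ♙ · ·│5
4│· · · · · · ♙ ♟│4
3│♘ · · · · · · ·│3
2│♙ ♙ ♙ ♙ ♙ ♔ · ♙│2
1│♖ · ♗ ♕ · ♗ ♘ ♖│1
  ─────────────────
  a b c d e f g h


a1, h1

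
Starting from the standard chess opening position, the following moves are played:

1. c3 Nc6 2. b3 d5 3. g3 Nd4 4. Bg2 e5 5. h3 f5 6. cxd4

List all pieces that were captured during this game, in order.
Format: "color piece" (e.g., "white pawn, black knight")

Tracking captures:
  cxd4: captured black knight

black knight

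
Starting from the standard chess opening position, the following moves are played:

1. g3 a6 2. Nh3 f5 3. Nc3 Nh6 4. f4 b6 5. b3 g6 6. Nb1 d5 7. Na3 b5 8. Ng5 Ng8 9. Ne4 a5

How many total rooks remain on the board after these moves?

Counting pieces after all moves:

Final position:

  a b c d e f g h
  ─────────────────
8│♜ ♞ ♝ ♛ ♚ ♝ ♞ ♜│8
7│· · ♟ · ♟ · · ♟│7
6│· · · · · · ♟ ·│6
5│♟ ♟ · ♟ · ♟ · ·│5
4│· · · · ♘ ♙ · ·│4
3│♘ ♙ · · · · ♙ ·│3
2│♙ · ♙ ♙ ♙ · · ♙│2
1│♖ · ♗ ♕ ♔ ♗ · ♖│1
  ─────────────────
  a b c d e f g h


4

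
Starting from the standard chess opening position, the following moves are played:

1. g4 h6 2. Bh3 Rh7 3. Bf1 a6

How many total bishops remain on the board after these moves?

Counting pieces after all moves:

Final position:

  a b c d e f g h
  ─────────────────
8│♜ ♞ ♝ ♛ ♚ ♝ ♞ ·│8
7│· ♟ ♟ ♟ ♟ ♟ ♟ ♜│7
6│♟ · · · · · · ♟│6
5│· · · · · · · ·│5
4│· · · · · · ♙ ·│4
3│· · · · · · · ·│3
2│♙ ♙ ♙ ♙ ♙ ♙ · ♙│2
1│♖ ♘ ♗ ♕ ♔ ♗ ♘ ♖│1
  ─────────────────
  a b c d e f g h


4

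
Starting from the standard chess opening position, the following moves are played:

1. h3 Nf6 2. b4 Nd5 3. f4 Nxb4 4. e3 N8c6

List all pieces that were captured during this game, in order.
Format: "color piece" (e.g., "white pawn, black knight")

Tracking captures:
  Nxb4: captured white pawn

white pawn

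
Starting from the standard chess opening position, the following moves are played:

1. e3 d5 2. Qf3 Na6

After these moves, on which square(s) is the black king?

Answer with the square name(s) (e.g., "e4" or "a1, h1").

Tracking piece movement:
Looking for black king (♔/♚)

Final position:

  a b c d e f g h
  ─────────────────
8│♜ · ♝ ♛ ♚ ♝ ♞ ♜│8
7│♟ ♟ ♟ · ♟ ♟ ♟ ♟│7
6│♞ · · · · · · ·│6
5│· · · ♟ · · · ·│5
4│· · · · · · · ·│4
3│· · · · ♙ ♕ · ·│3
2│♙ ♙ ♙ ♙ · ♙ ♙ ♙│2
1│♖ ♘ ♗ · ♔ ♗ ♘ ♖│1
  ─────────────────
  a b c d e f g h


e8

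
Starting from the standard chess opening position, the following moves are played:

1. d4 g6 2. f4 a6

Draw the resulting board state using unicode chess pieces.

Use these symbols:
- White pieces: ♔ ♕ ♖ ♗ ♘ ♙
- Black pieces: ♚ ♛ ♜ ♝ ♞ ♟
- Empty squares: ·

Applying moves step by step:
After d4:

♜ ♞ ♝ ♛ ♚ ♝ ♞ ♜
♟ ♟ ♟ ♟ ♟ ♟ ♟ ♟
· · · · · · · ·
· · · · · · · ·
· · · ♙ · · · ·
· · · · · · · ·
♙ ♙ ♙ · ♙ ♙ ♙ ♙
♖ ♘ ♗ ♕ ♔ ♗ ♘ ♖


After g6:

♜ ♞ ♝ ♛ ♚ ♝ ♞ ♜
♟ ♟ ♟ ♟ ♟ ♟ · ♟
· · · · · · ♟ ·
· · · · · · · ·
· · · ♙ · · · ·
· · · · · · · ·
♙ ♙ ♙ · ♙ ♙ ♙ ♙
♖ ♘ ♗ ♕ ♔ ♗ ♘ ♖


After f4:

♜ ♞ ♝ ♛ ♚ ♝ ♞ ♜
♟ ♟ ♟ ♟ ♟ ♟ · ♟
· · · · · · ♟ ·
· · · · · · · ·
· · · ♙ · ♙ · ·
· · · · · · · ·
♙ ♙ ♙ · ♙ · ♙ ♙
♖ ♘ ♗ ♕ ♔ ♗ ♘ ♖


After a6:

♜ ♞ ♝ ♛ ♚ ♝ ♞ ♜
· ♟ ♟ ♟ ♟ ♟ · ♟
♟ · · · · · ♟ ·
· · · · · · · ·
· · · ♙ · ♙ · ·
· · · · · · · ·
♙ ♙ ♙ · ♙ · ♙ ♙
♖ ♘ ♗ ♕ ♔ ♗ ♘ ♖



  a b c d e f g h
  ─────────────────
8│♜ ♞ ♝ ♛ ♚ ♝ ♞ ♜│8
7│· ♟ ♟ ♟ ♟ ♟ · ♟│7
6│♟ · · · · · ♟ ·│6
5│· · · · · · · ·│5
4│· · · ♙ · ♙ · ·│4
3│· · · · · · · ·│3
2│♙ ♙ ♙ · ♙ · ♙ ♙│2
1│♖ ♘ ♗ ♕ ♔ ♗ ♘ ♖│1
  ─────────────────
  a b c d e f g h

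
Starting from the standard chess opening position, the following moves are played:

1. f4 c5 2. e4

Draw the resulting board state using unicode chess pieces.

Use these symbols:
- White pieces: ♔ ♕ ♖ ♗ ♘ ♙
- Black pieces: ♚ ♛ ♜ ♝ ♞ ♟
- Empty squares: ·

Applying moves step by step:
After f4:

♜ ♞ ♝ ♛ ♚ ♝ ♞ ♜
♟ ♟ ♟ ♟ ♟ ♟ ♟ ♟
· · · · · · · ·
· · · · · · · ·
· · · · · ♙ · ·
· · · · · · · ·
♙ ♙ ♙ ♙ ♙ · ♙ ♙
♖ ♘ ♗ ♕ ♔ ♗ ♘ ♖


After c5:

♜ ♞ ♝ ♛ ♚ ♝ ♞ ♜
♟ ♟ · ♟ ♟ ♟ ♟ ♟
· · · · · · · ·
· · ♟ · · · · ·
· · · · · ♙ · ·
· · · · · · · ·
♙ ♙ ♙ ♙ ♙ · ♙ ♙
♖ ♘ ♗ ♕ ♔ ♗ ♘ ♖


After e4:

♜ ♞ ♝ ♛ ♚ ♝ ♞ ♜
♟ ♟ · ♟ ♟ ♟ ♟ ♟
· · · · · · · ·
· · ♟ · · · · ·
· · · · ♙ ♙ · ·
· · · · · · · ·
♙ ♙ ♙ ♙ · · ♙ ♙
♖ ♘ ♗ ♕ ♔ ♗ ♘ ♖



  a b c d e f g h
  ─────────────────
8│♜ ♞ ♝ ♛ ♚ ♝ ♞ ♜│8
7│♟ ♟ · ♟ ♟ ♟ ♟ ♟│7
6│· · · · · · · ·│6
5│· · ♟ · · · · ·│5
4│· · · · ♙ ♙ · ·│4
3│· · · · · · · ·│3
2│♙ ♙ ♙ ♙ · · ♙ ♙│2
1│♖ ♘ ♗ ♕ ♔ ♗ ♘ ♖│1
  ─────────────────
  a b c d e f g h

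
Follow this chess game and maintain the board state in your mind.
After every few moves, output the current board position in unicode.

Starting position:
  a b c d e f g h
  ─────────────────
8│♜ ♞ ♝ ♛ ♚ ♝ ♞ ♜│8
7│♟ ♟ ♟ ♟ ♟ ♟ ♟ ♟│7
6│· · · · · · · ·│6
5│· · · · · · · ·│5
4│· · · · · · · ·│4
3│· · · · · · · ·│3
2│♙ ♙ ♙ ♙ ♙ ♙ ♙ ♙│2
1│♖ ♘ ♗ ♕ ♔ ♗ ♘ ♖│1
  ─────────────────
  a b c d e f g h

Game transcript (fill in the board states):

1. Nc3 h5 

  a b c d e f g h
  ─────────────────
8│♜ ♞ ♝ ♛ ♚ ♝ ♞ ♜│8
7│♟ ♟ ♟ ♟ ♟ ♟ ♟ ·│7
6│· · · · · · · ·│6
5│· · · · · · · ♟│5
4│· · · · · · · ·│4
3│· · ♘ · · · · ·│3
2│♙ ♙ ♙ ♙ ♙ ♙ ♙ ♙│2
1│♖ · ♗ ♕ ♔ ♗ ♘ ♖│1
  ─────────────────
  a b c d e f g h

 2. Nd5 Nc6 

  a b c d e f g h
  ─────────────────
8│♜ · ♝ ♛ ♚ ♝ ♞ ♜│8
7│♟ ♟ ♟ ♟ ♟ ♟ ♟ ·│7
6│· · ♞ · · · · ·│6
5│· · · ♘ · · · ♟│5
4│· · · · · · · ·│4
3│· · · · · · · ·│3
2│♙ ♙ ♙ ♙ ♙ ♙ ♙ ♙│2
1│♖ · ♗ ♕ ♔ ♗ ♘ ♖│1
  ─────────────────
  a b c d e f g h

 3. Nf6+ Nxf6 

  a b c d e f g h
  ─────────────────
8│♜ · ♝ ♛ ♚ ♝ · ♜│8
7│♟ ♟ ♟ ♟ ♟ ♟ ♟ ·│7
6│· · ♞ · · ♞ · ·│6
5│· · · · · · · ♟│5
4│· · · · · · · ·│4
3│· · · · · · · ·│3
2│♙ ♙ ♙ ♙ ♙ ♙ ♙ ♙│2
1│♖ · ♗ ♕ ♔ ♗ ♘ ♖│1
  ─────────────────
  a b c d e f g h

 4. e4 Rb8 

  a b c d e f g h
  ─────────────────
8│· ♜ ♝ ♛ ♚ ♝ · ♜│8
7│♟ ♟ ♟ ♟ ♟ ♟ ♟ ·│7
6│· · ♞ · · ♞ · ·│6
5│· · · · · · · ♟│5
4│· · · · ♙ · · ·│4
3│· · · · · · · ·│3
2│♙ ♙ ♙ ♙ · ♙ ♙ ♙│2
1│♖ · ♗ ♕ ♔ ♗ ♘ ♖│1
  ─────────────────
  a b c d e f g h

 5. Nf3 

  a b c d e f g h
  ─────────────────
8│· ♜ ♝ ♛ ♚ ♝ · ♜│8
7│♟ ♟ ♟ ♟ ♟ ♟ ♟ ·│7
6│· · ♞ · · ♞ · ·│6
5│· · · · · · · ♟│5
4│· · · · ♙ · · ·│4
3│· · · · · ♘ · ·│3
2│♙ ♙ ♙ ♙ · ♙ ♙ ♙│2
1│♖ · ♗ ♕ ♔ ♗ · ♖│1
  ─────────────────
  a b c d e f g h
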